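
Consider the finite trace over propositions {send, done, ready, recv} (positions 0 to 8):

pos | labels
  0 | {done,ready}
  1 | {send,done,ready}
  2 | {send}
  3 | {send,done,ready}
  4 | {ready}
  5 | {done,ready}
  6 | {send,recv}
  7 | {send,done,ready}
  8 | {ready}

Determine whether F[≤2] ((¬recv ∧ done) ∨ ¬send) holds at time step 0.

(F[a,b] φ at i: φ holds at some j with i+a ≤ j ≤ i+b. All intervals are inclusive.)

Check ((¬recv ∧ done) ∨ ¬send) at each j in [0,2]:
  j=0: true
  j=1: true
  j=2: false
Found at j=0 → formula holds.

Yes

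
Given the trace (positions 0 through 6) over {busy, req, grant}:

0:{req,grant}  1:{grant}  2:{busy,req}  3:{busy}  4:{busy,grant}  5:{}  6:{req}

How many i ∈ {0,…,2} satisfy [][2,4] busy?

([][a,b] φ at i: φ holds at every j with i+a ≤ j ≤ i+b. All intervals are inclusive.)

Evaluate at each i in [0,2]:
  i=0: ✓ (all of [2,4])
  i=1: ✗ (fails at j=5)
  i=2: ✗ (fails at j=5)
Positions where it holds: {0} → 1.

1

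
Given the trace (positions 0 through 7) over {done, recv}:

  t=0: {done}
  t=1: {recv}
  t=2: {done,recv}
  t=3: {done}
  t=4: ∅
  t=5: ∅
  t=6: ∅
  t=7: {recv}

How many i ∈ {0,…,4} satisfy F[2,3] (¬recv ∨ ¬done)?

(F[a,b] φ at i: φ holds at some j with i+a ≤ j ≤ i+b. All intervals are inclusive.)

5

Evaluate at each i in [0,4]:
  i=0: ✓ (witness j=3)
  i=1: ✓ (witness j=3)
  i=2: ✓ (witness j=4)
  i=3: ✓ (witness j=5)
  i=4: ✓ (witness j=6)
Positions where it holds: {0, 1, 2, 3, 4} → 5.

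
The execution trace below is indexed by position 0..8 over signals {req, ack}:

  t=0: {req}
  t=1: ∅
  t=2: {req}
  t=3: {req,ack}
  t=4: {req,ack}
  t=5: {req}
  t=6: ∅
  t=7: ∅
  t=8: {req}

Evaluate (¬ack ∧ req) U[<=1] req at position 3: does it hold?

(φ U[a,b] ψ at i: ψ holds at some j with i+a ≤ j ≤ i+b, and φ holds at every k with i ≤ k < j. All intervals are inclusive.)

True

Need some j in [3,4] with req, and (¬ack ∧ req) at every k in [3,j-1].
  j=3: req holds; no prefix to check → satisfied.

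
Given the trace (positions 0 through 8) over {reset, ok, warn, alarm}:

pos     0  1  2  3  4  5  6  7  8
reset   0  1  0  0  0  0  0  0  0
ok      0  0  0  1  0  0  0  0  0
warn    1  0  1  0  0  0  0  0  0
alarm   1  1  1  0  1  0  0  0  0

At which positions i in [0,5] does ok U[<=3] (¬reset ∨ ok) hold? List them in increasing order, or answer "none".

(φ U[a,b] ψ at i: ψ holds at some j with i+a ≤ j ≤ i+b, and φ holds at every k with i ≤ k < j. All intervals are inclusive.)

Evaluate at each i in [0,5]:
  i=0: ✓ (rhs at j=0)
  i=1: ✗ (lhs fails at k=1 before rhs at j=2)
  i=2: ✓ (rhs at j=2)
  i=3: ✓ (rhs at j=3)
  i=4: ✓ (rhs at j=4)
  i=5: ✓ (rhs at j=5)

0, 2, 3, 4, 5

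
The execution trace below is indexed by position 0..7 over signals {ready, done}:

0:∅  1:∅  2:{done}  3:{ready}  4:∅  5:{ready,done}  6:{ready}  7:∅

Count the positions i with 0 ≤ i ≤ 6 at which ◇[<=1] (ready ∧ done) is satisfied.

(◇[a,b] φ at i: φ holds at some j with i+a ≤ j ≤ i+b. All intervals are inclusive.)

2

Evaluate at each i in [0,6]:
  i=0: ✗ (none in [0,1])
  i=1: ✗ (none in [1,2])
  i=2: ✗ (none in [2,3])
  i=3: ✗ (none in [3,4])
  i=4: ✓ (witness j=5)
  i=5: ✓ (witness j=5)
  i=6: ✗ (none in [6,7])
Positions where it holds: {4, 5} → 2.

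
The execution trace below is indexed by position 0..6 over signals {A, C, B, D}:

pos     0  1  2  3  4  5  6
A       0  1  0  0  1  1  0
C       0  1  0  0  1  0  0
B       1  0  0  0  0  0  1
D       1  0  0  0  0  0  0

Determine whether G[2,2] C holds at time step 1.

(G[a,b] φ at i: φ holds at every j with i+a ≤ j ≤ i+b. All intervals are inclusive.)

Check C at every j in [3,3]:
  j=3: false
Fails at j=3 → formula fails.

No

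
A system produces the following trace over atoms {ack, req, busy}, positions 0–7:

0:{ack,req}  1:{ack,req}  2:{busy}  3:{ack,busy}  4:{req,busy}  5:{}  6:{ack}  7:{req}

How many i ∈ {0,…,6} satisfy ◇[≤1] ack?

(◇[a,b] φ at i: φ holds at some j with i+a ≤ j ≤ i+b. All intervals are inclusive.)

Evaluate at each i in [0,6]:
  i=0: ✓ (witness j=0)
  i=1: ✓ (witness j=1)
  i=2: ✓ (witness j=3)
  i=3: ✓ (witness j=3)
  i=4: ✗ (none in [4,5])
  i=5: ✓ (witness j=6)
  i=6: ✓ (witness j=6)
Positions where it holds: {0, 1, 2, 3, 5, 6} → 6.

6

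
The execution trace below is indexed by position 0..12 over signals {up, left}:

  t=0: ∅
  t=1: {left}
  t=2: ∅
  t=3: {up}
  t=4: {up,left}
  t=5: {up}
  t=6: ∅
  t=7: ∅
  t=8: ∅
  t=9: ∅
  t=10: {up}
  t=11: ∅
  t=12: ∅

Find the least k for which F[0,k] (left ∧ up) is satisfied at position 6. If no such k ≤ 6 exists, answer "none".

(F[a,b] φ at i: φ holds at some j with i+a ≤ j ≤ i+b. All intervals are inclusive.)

Scan j = 6,7,… for (left ∧ up):
  j=6: fails
  j=7: fails
  j=8: fails
  j=9: fails
  j=10: fails
  j=11: fails
  j=12: fails
No j in [6,12] satisfies it → none.

none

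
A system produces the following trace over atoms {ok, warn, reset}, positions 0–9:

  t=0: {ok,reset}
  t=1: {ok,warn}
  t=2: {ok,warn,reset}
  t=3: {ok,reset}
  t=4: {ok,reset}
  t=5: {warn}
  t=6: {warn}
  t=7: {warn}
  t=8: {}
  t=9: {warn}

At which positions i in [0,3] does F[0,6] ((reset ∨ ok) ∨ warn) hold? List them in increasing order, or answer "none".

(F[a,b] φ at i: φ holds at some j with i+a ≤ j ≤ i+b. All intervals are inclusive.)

0, 1, 2, 3

Evaluate at each i in [0,3]:
  i=0: ✓ (witness j=0)
  i=1: ✓ (witness j=1)
  i=2: ✓ (witness j=2)
  i=3: ✓ (witness j=3)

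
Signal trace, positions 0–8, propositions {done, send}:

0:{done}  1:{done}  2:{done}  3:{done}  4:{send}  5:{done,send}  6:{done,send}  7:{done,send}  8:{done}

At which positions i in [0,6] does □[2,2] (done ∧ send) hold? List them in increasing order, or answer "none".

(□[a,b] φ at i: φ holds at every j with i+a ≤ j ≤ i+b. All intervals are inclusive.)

Evaluate at each i in [0,6]:
  i=0: ✗ (fails at j=2)
  i=1: ✗ (fails at j=3)
  i=2: ✗ (fails at j=4)
  i=3: ✓ (all of [5,5])
  i=4: ✓ (all of [6,6])
  i=5: ✓ (all of [7,7])
  i=6: ✗ (fails at j=8)

3, 4, 5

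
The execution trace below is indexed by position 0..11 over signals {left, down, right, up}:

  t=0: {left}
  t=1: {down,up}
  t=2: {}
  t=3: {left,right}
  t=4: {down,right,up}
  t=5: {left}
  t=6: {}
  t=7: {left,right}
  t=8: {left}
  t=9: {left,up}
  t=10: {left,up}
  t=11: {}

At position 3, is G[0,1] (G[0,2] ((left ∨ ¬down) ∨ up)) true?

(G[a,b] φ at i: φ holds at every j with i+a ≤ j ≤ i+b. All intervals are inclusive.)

True

Check G[0,2] ((left ∨ ¬down) ∨ up) at every j in [3,4]:
  j=3: holds on [3,5]
  j=4: holds on [4,6]
All positions satisfy it → formula holds.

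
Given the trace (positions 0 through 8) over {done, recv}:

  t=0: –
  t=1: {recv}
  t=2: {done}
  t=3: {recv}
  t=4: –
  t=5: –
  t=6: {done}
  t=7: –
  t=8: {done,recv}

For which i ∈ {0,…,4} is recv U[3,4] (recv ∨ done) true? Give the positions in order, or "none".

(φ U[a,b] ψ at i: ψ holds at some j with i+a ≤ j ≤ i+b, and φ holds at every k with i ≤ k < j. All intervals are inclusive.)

none

Evaluate at each i in [0,4]:
  i=0: ✗ (lhs fails at k=0 before rhs at j=3)
  i=1: ✗ (no rhs in [4,5])
  i=2: ✗ (lhs fails at k=2 before rhs at j=6)
  i=3: ✗ (lhs fails at k=4 before rhs at j=6)
  i=4: ✗ (lhs fails at k=4 before rhs at j=8)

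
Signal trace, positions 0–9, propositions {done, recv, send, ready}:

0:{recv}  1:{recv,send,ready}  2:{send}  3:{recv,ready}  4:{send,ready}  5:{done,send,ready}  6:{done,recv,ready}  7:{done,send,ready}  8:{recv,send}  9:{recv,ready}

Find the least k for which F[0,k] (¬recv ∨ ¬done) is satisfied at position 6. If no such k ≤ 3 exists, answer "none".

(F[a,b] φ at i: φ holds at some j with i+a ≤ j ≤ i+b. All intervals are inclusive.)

Scan j = 6,7,… for (¬recv ∨ ¬done):
  j=6: fails
  j=7: holds
First hit at j=7, so smallest k = 7-6 = 1.

1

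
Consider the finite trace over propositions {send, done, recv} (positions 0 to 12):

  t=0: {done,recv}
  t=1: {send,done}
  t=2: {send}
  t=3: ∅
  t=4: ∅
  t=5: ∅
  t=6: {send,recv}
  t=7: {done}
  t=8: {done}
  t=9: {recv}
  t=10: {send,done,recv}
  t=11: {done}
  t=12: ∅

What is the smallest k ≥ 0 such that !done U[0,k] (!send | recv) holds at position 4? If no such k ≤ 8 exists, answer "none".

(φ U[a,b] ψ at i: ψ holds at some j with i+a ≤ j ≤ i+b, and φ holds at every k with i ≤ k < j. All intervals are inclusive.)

Need earliest j ≥ 4 with (!send | recv), and !done at every k in [4,j-1].
  j=4: rhs holds (empty prefix). k = 0.

0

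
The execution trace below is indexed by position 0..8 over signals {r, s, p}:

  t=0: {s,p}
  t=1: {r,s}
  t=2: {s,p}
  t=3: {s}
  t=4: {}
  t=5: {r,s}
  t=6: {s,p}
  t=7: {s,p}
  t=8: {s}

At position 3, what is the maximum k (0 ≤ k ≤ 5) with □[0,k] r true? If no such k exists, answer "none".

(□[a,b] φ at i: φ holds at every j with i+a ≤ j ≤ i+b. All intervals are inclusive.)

none

r must hold from j=3 onward; find where it first fails.
  j=3: fails → no k works.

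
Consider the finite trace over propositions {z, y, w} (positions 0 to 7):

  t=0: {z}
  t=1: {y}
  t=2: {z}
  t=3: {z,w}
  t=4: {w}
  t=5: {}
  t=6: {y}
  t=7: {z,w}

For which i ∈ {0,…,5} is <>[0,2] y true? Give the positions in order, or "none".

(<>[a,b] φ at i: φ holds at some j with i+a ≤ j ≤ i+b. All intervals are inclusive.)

0, 1, 4, 5

Evaluate at each i in [0,5]:
  i=0: ✓ (witness j=1)
  i=1: ✓ (witness j=1)
  i=2: ✗ (none in [2,4])
  i=3: ✗ (none in [3,5])
  i=4: ✓ (witness j=6)
  i=5: ✓ (witness j=6)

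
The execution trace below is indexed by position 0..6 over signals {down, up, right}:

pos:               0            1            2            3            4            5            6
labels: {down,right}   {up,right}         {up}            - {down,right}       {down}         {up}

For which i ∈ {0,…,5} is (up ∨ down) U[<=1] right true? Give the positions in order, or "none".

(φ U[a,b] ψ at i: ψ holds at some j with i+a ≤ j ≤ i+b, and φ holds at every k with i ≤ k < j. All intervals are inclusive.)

0, 1, 4

Evaluate at each i in [0,5]:
  i=0: ✓ (rhs at j=0)
  i=1: ✓ (rhs at j=1)
  i=2: ✗ (no rhs in [2,3])
  i=3: ✗ (lhs fails at k=3 before rhs at j=4)
  i=4: ✓ (rhs at j=4)
  i=5: ✗ (no rhs in [5,6])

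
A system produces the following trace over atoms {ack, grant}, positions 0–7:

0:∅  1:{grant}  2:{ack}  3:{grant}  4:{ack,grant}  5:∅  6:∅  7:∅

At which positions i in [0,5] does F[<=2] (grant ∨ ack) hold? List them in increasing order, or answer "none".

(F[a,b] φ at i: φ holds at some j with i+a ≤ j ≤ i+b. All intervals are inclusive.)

0, 1, 2, 3, 4

Evaluate at each i in [0,5]:
  i=0: ✓ (witness j=1)
  i=1: ✓ (witness j=1)
  i=2: ✓ (witness j=2)
  i=3: ✓ (witness j=3)
  i=4: ✓ (witness j=4)
  i=5: ✗ (none in [5,7])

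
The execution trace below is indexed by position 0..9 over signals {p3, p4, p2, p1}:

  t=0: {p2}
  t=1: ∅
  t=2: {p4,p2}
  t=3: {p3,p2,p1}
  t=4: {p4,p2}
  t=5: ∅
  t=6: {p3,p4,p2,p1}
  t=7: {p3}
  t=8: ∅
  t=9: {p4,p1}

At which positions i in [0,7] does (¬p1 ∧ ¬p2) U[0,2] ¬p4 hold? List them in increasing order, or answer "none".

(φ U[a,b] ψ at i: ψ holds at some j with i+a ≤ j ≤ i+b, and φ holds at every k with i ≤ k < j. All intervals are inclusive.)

0, 1, 3, 5, 7

Evaluate at each i in [0,7]:
  i=0: ✓ (rhs at j=0)
  i=1: ✓ (rhs at j=1)
  i=2: ✗ (lhs fails at k=2 before rhs at j=3)
  i=3: ✓ (rhs at j=3)
  i=4: ✗ (lhs fails at k=4 before rhs at j=5)
  i=5: ✓ (rhs at j=5)
  i=6: ✗ (lhs fails at k=6 before rhs at j=7)
  i=7: ✓ (rhs at j=7)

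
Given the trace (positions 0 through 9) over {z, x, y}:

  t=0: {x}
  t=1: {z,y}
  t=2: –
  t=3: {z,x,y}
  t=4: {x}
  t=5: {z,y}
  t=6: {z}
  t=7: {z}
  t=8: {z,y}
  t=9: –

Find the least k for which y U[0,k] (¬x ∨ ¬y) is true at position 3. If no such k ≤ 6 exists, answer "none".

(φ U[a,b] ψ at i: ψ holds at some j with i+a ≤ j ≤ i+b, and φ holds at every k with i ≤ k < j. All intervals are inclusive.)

Need earliest j ≥ 3 with (¬x ∨ ¬y), and y at every k in [3,j-1].
  j=3: rhs fails.
  j=4: rhs holds; lhs holds on [3,3]. k = 1.

1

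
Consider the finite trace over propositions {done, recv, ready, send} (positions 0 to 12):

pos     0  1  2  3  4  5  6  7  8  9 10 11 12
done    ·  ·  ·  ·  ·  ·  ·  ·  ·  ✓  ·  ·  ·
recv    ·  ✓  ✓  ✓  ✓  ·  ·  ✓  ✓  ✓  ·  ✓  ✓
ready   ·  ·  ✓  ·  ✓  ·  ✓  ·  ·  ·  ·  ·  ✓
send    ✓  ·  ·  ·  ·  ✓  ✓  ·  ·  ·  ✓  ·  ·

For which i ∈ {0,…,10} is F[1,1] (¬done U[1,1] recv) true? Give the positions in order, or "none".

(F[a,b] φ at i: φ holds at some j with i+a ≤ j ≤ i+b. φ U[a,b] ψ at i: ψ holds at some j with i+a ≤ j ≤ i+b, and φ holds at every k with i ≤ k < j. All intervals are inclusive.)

Evaluate at each i in [0,10]:
  i=0: ✓ (witness j=1)
  i=1: ✓ (witness j=2)
  i=2: ✓ (witness j=3)
  i=3: ✗ (none in [4,4])
  i=4: ✗ (none in [5,5])
  i=5: ✓ (witness j=6)
  i=6: ✓ (witness j=7)
  i=7: ✓ (witness j=8)
  i=8: ✗ (none in [9,9])
  i=9: ✓ (witness j=10)
  i=10: ✓ (witness j=11)

0, 1, 2, 5, 6, 7, 9, 10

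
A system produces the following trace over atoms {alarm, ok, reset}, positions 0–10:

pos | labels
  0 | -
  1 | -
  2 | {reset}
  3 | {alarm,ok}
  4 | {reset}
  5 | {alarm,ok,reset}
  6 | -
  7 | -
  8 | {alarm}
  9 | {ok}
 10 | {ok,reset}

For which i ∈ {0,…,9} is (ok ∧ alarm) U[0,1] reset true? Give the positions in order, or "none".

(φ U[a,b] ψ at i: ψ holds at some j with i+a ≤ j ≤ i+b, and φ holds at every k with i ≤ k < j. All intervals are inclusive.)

2, 3, 4, 5

Evaluate at each i in [0,9]:
  i=0: ✗ (no rhs in [0,1])
  i=1: ✗ (lhs fails at k=1 before rhs at j=2)
  i=2: ✓ (rhs at j=2)
  i=3: ✓ (rhs at j=4; lhs holds on [3,3])
  i=4: ✓ (rhs at j=4)
  i=5: ✓ (rhs at j=5)
  i=6: ✗ (no rhs in [6,7])
  i=7: ✗ (no rhs in [7,8])
  i=8: ✗ (no rhs in [8,9])
  i=9: ✗ (lhs fails at k=9 before rhs at j=10)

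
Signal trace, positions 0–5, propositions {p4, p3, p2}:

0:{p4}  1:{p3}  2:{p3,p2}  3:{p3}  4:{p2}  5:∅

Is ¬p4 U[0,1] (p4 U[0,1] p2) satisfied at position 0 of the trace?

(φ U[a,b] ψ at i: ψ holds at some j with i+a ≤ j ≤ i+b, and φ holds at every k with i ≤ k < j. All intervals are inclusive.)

Need some j in [0,1] with (p4 U[0,1] p2), and ¬p4 at every k in [0,j-1].
  j=0: (p4 U[0,1] p2) — fails.
  j=1: (p4 U[0,1] p2) — fails.
No j in the window works → until fails.

No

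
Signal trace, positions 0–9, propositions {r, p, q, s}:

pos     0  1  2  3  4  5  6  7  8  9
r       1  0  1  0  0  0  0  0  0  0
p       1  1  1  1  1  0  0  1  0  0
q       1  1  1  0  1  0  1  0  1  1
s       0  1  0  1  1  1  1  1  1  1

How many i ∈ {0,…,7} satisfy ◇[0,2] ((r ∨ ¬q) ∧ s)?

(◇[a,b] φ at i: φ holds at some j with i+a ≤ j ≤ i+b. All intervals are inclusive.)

7

Evaluate at each i in [0,7]:
  i=0: ✗ (none in [0,2])
  i=1: ✓ (witness j=3)
  i=2: ✓ (witness j=3)
  i=3: ✓ (witness j=3)
  i=4: ✓ (witness j=5)
  i=5: ✓ (witness j=5)
  i=6: ✓ (witness j=7)
  i=7: ✓ (witness j=7)
Positions where it holds: {1, 2, 3, 4, 5, 6, 7} → 7.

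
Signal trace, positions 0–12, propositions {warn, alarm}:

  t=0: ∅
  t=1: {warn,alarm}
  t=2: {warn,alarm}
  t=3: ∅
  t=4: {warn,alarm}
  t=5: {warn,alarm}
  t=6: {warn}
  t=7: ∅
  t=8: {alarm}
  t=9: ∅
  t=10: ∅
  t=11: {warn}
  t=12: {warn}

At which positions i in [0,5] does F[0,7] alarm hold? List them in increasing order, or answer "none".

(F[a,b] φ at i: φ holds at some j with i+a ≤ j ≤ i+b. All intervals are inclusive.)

0, 1, 2, 3, 4, 5

Evaluate at each i in [0,5]:
  i=0: ✓ (witness j=1)
  i=1: ✓ (witness j=1)
  i=2: ✓ (witness j=2)
  i=3: ✓ (witness j=4)
  i=4: ✓ (witness j=4)
  i=5: ✓ (witness j=5)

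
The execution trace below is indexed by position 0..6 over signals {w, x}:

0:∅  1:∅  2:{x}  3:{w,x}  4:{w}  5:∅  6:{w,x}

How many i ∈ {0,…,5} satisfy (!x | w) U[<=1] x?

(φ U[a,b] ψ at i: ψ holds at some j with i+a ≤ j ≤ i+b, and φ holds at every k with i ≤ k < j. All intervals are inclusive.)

Evaluate at each i in [0,5]:
  i=0: ✗ (no rhs in [0,1])
  i=1: ✓ (rhs at j=2; lhs holds on [1,1])
  i=2: ✓ (rhs at j=2)
  i=3: ✓ (rhs at j=3)
  i=4: ✗ (no rhs in [4,5])
  i=5: ✓ (rhs at j=6; lhs holds on [5,5])
Positions where it holds: {1, 2, 3, 5} → 4.

4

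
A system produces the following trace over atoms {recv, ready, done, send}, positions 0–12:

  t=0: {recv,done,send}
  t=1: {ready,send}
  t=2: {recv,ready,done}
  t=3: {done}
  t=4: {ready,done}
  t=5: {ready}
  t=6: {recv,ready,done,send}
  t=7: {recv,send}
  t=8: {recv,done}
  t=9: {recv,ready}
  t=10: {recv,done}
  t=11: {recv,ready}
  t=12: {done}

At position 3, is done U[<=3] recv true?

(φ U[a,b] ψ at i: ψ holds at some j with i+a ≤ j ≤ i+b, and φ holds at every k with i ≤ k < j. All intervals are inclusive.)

No

Need some j in [3,6] with recv, and done at every k in [3,j-1].
  j=3: recv false.
  j=4: recv false.
  j=5: recv false.
  j=6: recv holds, but done fails at k=5 → not this j.
No j in the window works → until fails.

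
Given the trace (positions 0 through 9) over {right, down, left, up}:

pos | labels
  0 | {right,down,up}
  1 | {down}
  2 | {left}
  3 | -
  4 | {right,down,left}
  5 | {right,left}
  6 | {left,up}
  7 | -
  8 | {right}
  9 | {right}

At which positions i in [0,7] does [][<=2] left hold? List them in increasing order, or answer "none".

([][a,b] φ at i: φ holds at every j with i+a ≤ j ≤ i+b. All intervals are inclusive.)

Evaluate at each i in [0,7]:
  i=0: ✗ (fails at j=0)
  i=1: ✗ (fails at j=1)
  i=2: ✗ (fails at j=3)
  i=3: ✗ (fails at j=3)
  i=4: ✓ (all of [4,6])
  i=5: ✗ (fails at j=7)
  i=6: ✗ (fails at j=7)
  i=7: ✗ (fails at j=7)

4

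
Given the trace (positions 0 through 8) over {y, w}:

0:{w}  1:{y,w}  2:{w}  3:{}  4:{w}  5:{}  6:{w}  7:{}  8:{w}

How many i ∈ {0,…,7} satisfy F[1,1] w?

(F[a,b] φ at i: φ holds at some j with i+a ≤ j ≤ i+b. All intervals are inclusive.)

5

Evaluate at each i in [0,7]:
  i=0: ✓ (witness j=1)
  i=1: ✓ (witness j=2)
  i=2: ✗ (none in [3,3])
  i=3: ✓ (witness j=4)
  i=4: ✗ (none in [5,5])
  i=5: ✓ (witness j=6)
  i=6: ✗ (none in [7,7])
  i=7: ✓ (witness j=8)
Positions where it holds: {0, 1, 3, 5, 7} → 5.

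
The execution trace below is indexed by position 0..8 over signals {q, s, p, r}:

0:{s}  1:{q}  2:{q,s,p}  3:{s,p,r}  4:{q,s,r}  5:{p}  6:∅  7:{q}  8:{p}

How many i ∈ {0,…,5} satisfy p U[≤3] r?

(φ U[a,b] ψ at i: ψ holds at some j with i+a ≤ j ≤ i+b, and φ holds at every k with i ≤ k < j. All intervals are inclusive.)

Evaluate at each i in [0,5]:
  i=0: ✗ (lhs fails at k=0 before rhs at j=3)
  i=1: ✗ (lhs fails at k=1 before rhs at j=3)
  i=2: ✓ (rhs at j=3; lhs holds on [2,2])
  i=3: ✓ (rhs at j=3)
  i=4: ✓ (rhs at j=4)
  i=5: ✗ (no rhs in [5,8])
Positions where it holds: {2, 3, 4} → 3.

3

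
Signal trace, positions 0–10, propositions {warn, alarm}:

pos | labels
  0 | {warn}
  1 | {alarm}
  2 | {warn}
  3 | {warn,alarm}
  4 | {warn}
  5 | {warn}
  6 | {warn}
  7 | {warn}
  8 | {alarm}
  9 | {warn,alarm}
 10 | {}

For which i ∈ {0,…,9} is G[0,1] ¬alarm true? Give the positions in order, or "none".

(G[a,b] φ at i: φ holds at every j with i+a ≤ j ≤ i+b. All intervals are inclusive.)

4, 5, 6

Evaluate at each i in [0,9]:
  i=0: ✗ (fails at j=1)
  i=1: ✗ (fails at j=1)
  i=2: ✗ (fails at j=3)
  i=3: ✗ (fails at j=3)
  i=4: ✓ (all of [4,5])
  i=5: ✓ (all of [5,6])
  i=6: ✓ (all of [6,7])
  i=7: ✗ (fails at j=8)
  i=8: ✗ (fails at j=8)
  i=9: ✗ (fails at j=9)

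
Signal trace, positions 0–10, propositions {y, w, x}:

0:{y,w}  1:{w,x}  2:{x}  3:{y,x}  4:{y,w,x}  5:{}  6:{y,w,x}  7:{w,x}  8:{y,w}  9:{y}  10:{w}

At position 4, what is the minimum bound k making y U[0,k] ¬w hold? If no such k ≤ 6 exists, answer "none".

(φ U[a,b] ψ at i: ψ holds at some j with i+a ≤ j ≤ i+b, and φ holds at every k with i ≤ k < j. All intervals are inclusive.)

Need earliest j ≥ 4 with ¬w, and y at every k in [4,j-1].
  j=4: rhs fails.
  j=5: rhs holds; lhs holds on [4,4]. k = 1.

1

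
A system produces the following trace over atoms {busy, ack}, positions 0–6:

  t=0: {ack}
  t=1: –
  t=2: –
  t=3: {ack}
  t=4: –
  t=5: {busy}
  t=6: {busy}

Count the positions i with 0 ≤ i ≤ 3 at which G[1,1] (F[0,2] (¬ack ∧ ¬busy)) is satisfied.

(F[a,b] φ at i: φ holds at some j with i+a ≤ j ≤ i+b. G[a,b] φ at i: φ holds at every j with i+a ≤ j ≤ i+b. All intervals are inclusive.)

Evaluate at each i in [0,3]:
  i=0: ✓ (all of [1,1])
  i=1: ✓ (all of [2,2])
  i=2: ✓ (all of [3,3])
  i=3: ✓ (all of [4,4])
Positions where it holds: {0, 1, 2, 3} → 4.

4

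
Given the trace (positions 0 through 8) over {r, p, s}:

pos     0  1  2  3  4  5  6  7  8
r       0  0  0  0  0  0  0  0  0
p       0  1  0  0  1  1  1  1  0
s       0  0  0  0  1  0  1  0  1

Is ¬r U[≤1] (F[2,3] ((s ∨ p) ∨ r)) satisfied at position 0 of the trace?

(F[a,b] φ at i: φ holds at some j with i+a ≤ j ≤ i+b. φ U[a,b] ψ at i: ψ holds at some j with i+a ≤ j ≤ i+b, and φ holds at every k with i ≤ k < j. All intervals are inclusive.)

Holds

Need some j in [0,1] with F[2,3] ((s ∨ p) ∨ r), and ¬r at every k in [0,j-1].
  j=0: F[2,3] ((s ∨ p) ∨ r) — fails (none in [2,3]).
  j=1: F[2,3] ((s ∨ p) ∨ r) holds; ¬r holds at every k in [0,0] → satisfied.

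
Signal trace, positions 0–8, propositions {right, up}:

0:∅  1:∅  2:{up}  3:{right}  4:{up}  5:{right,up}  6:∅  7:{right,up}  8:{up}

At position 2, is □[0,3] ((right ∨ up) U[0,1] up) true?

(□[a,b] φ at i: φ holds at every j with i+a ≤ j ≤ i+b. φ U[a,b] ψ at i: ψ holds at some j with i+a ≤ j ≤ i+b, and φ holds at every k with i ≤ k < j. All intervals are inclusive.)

True

Check ((right ∨ up) U[0,1] up) at every j in [2,5]:
  j=2: holds
  j=3: holds
  j=4: holds
  j=5: holds
All positions satisfy it → formula holds.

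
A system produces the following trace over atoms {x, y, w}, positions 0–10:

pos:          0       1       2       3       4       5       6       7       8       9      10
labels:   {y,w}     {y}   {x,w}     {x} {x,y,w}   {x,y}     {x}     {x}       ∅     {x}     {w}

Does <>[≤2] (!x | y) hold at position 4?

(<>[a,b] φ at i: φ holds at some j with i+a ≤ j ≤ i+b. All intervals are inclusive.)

True

Check (!x | y) at each j in [4,6]:
  j=4: true
  j=5: true
  j=6: false
Found at j=4 → formula holds.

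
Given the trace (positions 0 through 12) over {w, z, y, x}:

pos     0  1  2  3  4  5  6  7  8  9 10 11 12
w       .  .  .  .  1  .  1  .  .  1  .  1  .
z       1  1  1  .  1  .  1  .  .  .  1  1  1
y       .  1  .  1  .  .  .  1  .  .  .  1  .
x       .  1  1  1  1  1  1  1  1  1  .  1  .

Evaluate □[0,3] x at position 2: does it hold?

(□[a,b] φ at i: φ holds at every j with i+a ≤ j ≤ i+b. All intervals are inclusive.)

Yes

Check x at every j in [2,5]:
  j=2: true
  j=3: true
  j=4: true
  j=5: true
All positions satisfy it → formula holds.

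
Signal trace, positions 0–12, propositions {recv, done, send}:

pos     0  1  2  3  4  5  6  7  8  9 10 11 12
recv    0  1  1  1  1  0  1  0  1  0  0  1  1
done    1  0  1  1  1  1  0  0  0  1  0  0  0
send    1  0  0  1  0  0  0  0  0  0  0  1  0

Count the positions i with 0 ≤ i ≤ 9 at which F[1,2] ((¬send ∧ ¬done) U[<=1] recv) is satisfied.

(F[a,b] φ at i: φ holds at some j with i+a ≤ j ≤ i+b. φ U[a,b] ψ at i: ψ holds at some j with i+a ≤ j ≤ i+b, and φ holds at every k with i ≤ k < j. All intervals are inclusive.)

Evaluate at each i in [0,9]:
  i=0: ✓ (witness j=1)
  i=1: ✓ (witness j=2)
  i=2: ✓ (witness j=3)
  i=3: ✓ (witness j=4)
  i=4: ✓ (witness j=6)
  i=5: ✓ (witness j=6)
  i=6: ✓ (witness j=7)
  i=7: ✓ (witness j=8)
  i=8: ✓ (witness j=10)
  i=9: ✓ (witness j=10)
Positions where it holds: {0, 1, 2, 3, 4, 5, 6, 7, 8, 9} → 10.

10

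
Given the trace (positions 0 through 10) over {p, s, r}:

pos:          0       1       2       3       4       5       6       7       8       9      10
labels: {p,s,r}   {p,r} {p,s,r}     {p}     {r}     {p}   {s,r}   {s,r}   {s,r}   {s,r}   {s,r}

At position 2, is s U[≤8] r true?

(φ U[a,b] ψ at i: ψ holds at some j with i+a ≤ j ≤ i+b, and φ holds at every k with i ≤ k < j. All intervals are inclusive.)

Need some j in [2,10] with r, and s at every k in [2,j-1].
  j=2: r holds; no prefix to check → satisfied.

True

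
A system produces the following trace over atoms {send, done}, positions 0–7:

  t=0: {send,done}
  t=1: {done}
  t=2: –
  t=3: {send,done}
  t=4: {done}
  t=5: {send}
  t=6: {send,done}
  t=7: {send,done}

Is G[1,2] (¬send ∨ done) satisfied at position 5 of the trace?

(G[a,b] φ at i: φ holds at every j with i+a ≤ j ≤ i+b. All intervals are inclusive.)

Yes

Check (¬send ∨ done) at every j in [6,7]:
  j=6: true
  j=7: true
All positions satisfy it → formula holds.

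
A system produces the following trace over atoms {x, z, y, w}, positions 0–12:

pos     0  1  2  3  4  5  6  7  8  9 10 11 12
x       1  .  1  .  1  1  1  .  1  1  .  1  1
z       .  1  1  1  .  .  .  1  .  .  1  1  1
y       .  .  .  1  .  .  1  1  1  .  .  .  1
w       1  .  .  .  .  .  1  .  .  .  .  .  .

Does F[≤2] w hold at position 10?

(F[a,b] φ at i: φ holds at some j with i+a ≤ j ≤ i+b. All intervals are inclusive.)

Check w at each j in [10,12]:
  j=10: false
  j=11: false
  j=12: false
No position in the window satisfies it → formula fails.

Does not hold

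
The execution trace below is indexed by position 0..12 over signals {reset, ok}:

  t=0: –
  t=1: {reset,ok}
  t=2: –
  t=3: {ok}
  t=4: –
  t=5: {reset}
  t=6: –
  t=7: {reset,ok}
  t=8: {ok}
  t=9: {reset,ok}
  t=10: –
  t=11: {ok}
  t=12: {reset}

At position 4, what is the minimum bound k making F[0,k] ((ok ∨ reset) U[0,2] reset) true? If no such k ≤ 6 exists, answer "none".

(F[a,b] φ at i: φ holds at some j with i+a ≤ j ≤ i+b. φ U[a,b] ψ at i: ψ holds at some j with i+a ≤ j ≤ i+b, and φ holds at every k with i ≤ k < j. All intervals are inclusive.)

1

Scan j = 4,5,… for ((ok ∨ reset) U[0,2] reset):
  j=4: fails
  j=5: holds
First hit at j=5, so smallest k = 5-4 = 1.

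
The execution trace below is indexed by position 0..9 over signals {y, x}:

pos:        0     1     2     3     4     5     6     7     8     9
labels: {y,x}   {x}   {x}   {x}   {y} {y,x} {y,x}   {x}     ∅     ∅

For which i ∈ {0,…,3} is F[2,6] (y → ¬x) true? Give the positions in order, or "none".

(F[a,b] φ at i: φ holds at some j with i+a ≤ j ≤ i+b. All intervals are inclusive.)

Evaluate at each i in [0,3]:
  i=0: ✓ (witness j=2)
  i=1: ✓ (witness j=3)
  i=2: ✓ (witness j=4)
  i=3: ✓ (witness j=7)

0, 1, 2, 3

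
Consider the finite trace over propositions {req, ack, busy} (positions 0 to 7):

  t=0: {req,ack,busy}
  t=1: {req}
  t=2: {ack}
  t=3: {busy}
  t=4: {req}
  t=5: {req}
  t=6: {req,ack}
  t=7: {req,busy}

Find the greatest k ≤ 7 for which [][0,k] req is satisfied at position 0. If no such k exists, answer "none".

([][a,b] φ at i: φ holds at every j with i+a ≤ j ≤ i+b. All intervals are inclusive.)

1

req must hold from j=0 onward; find where it first fails.
  j=0: holds
  j=1: holds
  j=2: fails
Holds on [0,1], so largest k = 1.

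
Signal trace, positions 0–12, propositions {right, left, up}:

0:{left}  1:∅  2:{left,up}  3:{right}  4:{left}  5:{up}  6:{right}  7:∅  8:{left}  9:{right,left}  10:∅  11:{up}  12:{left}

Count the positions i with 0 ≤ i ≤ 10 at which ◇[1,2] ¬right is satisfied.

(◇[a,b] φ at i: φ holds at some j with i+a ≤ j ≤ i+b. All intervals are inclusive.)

11

Evaluate at each i in [0,10]:
  i=0: ✓ (witness j=1)
  i=1: ✓ (witness j=2)
  i=2: ✓ (witness j=4)
  i=3: ✓ (witness j=4)
  i=4: ✓ (witness j=5)
  i=5: ✓ (witness j=7)
  i=6: ✓ (witness j=7)
  i=7: ✓ (witness j=8)
  i=8: ✓ (witness j=10)
  i=9: ✓ (witness j=10)
  i=10: ✓ (witness j=11)
Positions where it holds: {0, 1, 2, 3, 4, 5, 6, 7, 8, 9, 10} → 11.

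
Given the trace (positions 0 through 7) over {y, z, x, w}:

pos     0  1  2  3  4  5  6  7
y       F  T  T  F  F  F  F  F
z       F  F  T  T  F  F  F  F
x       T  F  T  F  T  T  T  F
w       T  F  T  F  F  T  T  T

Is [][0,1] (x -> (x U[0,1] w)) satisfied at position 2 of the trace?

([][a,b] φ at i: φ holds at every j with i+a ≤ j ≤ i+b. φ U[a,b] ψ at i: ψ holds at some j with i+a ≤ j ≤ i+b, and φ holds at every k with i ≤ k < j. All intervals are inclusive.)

Check (x -> (x U[0,1] w)) at every j in [2,3]:
  j=2: antecedent true; consequent holds → ✓
  j=3: antecedent false → ✓
All positions satisfy it → formula holds.

Yes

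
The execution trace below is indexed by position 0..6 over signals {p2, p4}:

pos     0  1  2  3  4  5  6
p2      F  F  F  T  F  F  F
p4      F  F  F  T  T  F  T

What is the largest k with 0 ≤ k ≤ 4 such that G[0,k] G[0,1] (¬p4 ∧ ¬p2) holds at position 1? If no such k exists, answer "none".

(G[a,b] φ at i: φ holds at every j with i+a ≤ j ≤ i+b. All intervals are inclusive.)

0

G[0,1] (¬p4 ∧ ¬p2) must hold from j=1 onward; find where it first fails.
  j=1: holds
  j=2: fails
Holds on [1,1], so largest k = 0.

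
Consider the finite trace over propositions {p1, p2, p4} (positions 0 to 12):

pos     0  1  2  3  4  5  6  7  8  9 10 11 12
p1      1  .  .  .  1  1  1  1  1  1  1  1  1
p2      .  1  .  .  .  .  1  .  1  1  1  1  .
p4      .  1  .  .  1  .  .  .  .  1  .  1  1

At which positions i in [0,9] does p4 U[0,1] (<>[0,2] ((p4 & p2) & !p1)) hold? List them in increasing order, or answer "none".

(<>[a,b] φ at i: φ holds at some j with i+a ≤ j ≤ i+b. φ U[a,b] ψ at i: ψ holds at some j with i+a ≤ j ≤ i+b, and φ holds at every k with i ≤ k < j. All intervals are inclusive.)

0, 1

Evaluate at each i in [0,9]:
  i=0: ✓ (rhs at j=0)
  i=1: ✓ (rhs at j=1)
  i=2: ✗ (no rhs in [2,3])
  i=3: ✗ (no rhs in [3,4])
  i=4: ✗ (no rhs in [4,5])
  i=5: ✗ (no rhs in [5,6])
  i=6: ✗ (no rhs in [6,7])
  i=7: ✗ (no rhs in [7,8])
  i=8: ✗ (no rhs in [8,9])
  i=9: ✗ (no rhs in [9,10])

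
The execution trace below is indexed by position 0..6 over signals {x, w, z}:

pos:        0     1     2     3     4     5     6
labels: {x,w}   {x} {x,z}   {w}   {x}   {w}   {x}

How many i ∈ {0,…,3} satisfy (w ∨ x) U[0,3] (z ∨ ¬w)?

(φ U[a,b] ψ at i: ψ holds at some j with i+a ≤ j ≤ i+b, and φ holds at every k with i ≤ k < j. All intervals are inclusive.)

4

Evaluate at each i in [0,3]:
  i=0: ✓ (rhs at j=1; lhs holds on [0,0])
  i=1: ✓ (rhs at j=1)
  i=2: ✓ (rhs at j=2)
  i=3: ✓ (rhs at j=4; lhs holds on [3,3])
Positions where it holds: {0, 1, 2, 3} → 4.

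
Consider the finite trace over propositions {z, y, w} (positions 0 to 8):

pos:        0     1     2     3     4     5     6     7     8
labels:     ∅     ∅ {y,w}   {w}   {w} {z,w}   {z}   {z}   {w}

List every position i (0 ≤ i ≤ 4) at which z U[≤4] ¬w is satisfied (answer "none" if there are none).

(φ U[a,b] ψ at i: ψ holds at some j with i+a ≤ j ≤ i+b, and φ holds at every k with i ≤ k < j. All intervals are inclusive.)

0, 1

Evaluate at each i in [0,4]:
  i=0: ✓ (rhs at j=0)
  i=1: ✓ (rhs at j=1)
  i=2: ✗ (lhs fails at k=2 before rhs at j=6)
  i=3: ✗ (lhs fails at k=3 before rhs at j=6)
  i=4: ✗ (lhs fails at k=4 before rhs at j=6)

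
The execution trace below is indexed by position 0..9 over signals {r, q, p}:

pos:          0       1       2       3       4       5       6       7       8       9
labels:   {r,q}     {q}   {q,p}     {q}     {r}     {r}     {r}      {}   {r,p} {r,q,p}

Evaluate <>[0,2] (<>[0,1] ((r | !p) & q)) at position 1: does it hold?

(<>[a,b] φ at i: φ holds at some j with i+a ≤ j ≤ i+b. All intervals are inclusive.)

True

Check <>[0,1] ((r | !p) & q) at each j in [1,3]:
  j=1: holds (witness at 1)
  j=2: holds (witness at 3)
  j=3: holds (witness at 3)
Found at j=1 → formula holds.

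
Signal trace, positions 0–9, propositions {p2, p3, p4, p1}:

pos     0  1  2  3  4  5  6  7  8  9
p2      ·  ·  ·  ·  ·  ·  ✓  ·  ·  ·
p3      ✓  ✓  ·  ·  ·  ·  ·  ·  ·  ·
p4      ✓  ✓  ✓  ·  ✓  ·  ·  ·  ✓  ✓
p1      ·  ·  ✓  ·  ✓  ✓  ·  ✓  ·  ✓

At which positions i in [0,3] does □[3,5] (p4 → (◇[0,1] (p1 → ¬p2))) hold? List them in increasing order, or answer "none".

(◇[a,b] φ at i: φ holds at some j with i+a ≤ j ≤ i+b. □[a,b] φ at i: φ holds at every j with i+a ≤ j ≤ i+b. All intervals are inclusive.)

0, 1, 2, 3

Evaluate at each i in [0,3]:
  i=0: ✓ (all of [3,5])
  i=1: ✓ (all of [4,6])
  i=2: ✓ (all of [5,7])
  i=3: ✓ (all of [6,8])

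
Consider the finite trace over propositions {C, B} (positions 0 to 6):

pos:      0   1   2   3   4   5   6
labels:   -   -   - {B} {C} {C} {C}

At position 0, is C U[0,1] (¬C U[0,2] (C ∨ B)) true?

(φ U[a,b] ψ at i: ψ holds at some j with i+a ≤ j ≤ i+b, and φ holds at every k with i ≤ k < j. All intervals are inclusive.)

Need some j in [0,1] with (¬C U[0,2] (C ∨ B)), and C at every k in [0,j-1].
  j=0: (¬C U[0,2] (C ∨ B)) — fails.
  j=1: (¬C U[0,2] (C ∨ B)) holds, but C fails at k=0 → not this j.
No j in the window works → until fails.

Does not hold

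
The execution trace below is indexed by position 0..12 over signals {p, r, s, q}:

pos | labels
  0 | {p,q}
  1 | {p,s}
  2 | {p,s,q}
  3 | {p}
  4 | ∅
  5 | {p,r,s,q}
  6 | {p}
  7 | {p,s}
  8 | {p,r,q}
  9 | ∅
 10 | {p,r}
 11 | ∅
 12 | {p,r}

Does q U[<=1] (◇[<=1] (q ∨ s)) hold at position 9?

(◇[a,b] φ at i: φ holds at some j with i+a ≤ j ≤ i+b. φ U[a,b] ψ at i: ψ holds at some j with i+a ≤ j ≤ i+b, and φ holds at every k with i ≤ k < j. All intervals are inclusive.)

Need some j in [9,10] with ◇[<=1] (q ∨ s), and q at every k in [9,j-1].
  j=9: ◇[<=1] (q ∨ s) — fails (none in [9,10]).
  j=10: ◇[<=1] (q ∨ s) — fails (none in [10,11]).
No j in the window works → until fails.

False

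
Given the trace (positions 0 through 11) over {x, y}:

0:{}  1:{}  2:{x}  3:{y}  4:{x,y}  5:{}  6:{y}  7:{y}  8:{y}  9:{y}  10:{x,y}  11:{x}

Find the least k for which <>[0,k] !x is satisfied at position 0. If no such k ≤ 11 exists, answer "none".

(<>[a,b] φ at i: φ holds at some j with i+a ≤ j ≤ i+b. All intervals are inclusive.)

Scan j = 0,1,… for !x:
  j=0: holds
First hit at j=0, so smallest k = 0-0 = 0.

0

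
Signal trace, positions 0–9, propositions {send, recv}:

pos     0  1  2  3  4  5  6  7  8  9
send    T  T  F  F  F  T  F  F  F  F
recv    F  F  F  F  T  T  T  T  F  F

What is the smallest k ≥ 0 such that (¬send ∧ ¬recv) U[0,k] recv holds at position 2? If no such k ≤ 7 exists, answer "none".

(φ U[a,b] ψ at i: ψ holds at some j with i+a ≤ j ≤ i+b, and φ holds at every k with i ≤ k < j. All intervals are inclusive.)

2

Need earliest j ≥ 2 with recv, and (¬send ∧ ¬recv) at every k in [2,j-1].
  j=2: rhs fails.
  j=3: rhs fails.
  j=4: rhs holds; lhs holds on [2,3]. k = 2.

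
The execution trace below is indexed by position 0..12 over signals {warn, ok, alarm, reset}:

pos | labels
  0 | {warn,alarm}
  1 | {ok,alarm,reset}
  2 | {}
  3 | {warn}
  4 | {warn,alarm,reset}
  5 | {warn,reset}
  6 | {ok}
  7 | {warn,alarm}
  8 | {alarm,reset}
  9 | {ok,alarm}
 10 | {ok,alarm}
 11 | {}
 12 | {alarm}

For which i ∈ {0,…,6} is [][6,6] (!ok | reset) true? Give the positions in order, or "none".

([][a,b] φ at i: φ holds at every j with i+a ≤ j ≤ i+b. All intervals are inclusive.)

1, 2, 5, 6

Evaluate at each i in [0,6]:
  i=0: ✗ (fails at j=6)
  i=1: ✓ (all of [7,7])
  i=2: ✓ (all of [8,8])
  i=3: ✗ (fails at j=9)
  i=4: ✗ (fails at j=10)
  i=5: ✓ (all of [11,11])
  i=6: ✓ (all of [12,12])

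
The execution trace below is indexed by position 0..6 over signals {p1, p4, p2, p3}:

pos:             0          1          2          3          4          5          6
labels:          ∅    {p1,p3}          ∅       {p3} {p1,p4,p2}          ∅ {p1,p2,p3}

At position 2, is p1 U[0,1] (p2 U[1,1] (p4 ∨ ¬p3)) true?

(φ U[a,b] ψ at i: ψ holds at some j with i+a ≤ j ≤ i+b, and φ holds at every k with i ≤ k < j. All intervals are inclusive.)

Need some j in [2,3] with (p2 U[1,1] (p4 ∨ ¬p3)), and p1 at every k in [2,j-1].
  j=2: (p2 U[1,1] (p4 ∨ ¬p3)) — fails.
  j=3: (p2 U[1,1] (p4 ∨ ¬p3)) — fails.
No j in the window works → until fails.

Does not hold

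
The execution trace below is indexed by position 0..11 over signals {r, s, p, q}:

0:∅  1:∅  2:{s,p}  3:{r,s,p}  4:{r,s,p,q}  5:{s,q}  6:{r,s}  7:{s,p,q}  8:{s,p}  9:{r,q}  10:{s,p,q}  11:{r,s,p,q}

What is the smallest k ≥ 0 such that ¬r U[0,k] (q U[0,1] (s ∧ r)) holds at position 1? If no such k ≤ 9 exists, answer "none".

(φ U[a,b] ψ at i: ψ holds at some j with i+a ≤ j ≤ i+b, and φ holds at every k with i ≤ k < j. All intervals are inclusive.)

Need earliest j ≥ 1 with (q U[0,1] (s ∧ r)), and ¬r at every k in [1,j-1].
  j=1: rhs fails.
  j=2: rhs fails.
  j=3: rhs holds; lhs holds on [1,2]. k = 2.

2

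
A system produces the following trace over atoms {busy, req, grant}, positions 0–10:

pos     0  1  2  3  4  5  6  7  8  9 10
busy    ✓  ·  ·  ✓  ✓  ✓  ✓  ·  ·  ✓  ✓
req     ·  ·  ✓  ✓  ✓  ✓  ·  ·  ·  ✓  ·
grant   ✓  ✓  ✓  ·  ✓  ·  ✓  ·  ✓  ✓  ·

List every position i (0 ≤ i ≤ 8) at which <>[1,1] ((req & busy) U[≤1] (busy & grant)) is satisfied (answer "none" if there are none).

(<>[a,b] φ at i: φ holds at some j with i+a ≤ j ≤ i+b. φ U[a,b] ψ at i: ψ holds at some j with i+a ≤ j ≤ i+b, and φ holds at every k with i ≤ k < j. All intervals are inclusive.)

Evaluate at each i in [0,8]:
  i=0: ✗ (none in [1,1])
  i=1: ✗ (none in [2,2])
  i=2: ✓ (witness j=3)
  i=3: ✓ (witness j=4)
  i=4: ✓ (witness j=5)
  i=5: ✓ (witness j=6)
  i=6: ✗ (none in [7,7])
  i=7: ✗ (none in [8,8])
  i=8: ✓ (witness j=9)

2, 3, 4, 5, 8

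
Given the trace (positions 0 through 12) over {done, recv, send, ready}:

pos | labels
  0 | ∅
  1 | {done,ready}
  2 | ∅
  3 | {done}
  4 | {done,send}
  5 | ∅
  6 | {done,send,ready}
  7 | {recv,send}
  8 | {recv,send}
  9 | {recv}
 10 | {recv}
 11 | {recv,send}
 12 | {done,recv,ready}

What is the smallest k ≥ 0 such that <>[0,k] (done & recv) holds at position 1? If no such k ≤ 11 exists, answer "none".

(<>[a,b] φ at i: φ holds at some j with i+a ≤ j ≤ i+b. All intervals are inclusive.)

11

Scan j = 1,2,… for (done & recv):
  j=1: fails
  j=2: fails
  j=3: fails
  j=4: fails
  j=5: fails
  j=6: fails
  j=7: fails
  j=8: fails
  j=9: fails
  j=10: fails
  j=11: fails
  j=12: holds
First hit at j=12, so smallest k = 12-1 = 11.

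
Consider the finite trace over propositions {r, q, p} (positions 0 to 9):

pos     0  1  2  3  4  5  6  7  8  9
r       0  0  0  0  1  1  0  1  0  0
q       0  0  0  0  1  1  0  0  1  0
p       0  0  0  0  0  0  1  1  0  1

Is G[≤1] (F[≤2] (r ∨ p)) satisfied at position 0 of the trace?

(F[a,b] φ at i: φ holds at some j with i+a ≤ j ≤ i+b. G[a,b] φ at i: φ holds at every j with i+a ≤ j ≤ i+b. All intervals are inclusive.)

False

Check F[≤2] (r ∨ p) at every j in [0,1]:
  j=0: fails (none in [0,2])
  j=1: fails (none in [1,3])
Fails at j=0 → formula fails.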